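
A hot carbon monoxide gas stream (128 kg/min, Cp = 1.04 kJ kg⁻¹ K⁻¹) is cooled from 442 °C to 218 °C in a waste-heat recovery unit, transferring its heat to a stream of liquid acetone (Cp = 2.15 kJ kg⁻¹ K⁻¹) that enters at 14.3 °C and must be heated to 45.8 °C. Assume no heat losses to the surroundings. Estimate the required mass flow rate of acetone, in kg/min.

ṁ_c = 440 kg/min

Heat released by hot stream: Q = 128 × 1.04 × (442 − 218) = 29819 kJ/min
Energy balance on cold side (adiabatic exchanger): Q = ṁ_c·Cp_c·(T_c,out − T_c,in)
ṁ_c = 29819 / [2.15 × (45.8 − 14.3)] = 440.29 kg/min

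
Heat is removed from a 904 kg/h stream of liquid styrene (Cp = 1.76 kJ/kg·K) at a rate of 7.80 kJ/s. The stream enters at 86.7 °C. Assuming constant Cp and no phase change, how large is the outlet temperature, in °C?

T_out = 69.1 °C

Q = 7.80 kJ/s = 28080 kJ/h
ΔT = Q/(ṁ·Cp) = 28080/(904×1.76) = 17.649 K
T_out = 86.7 − 17.649 = 69.051 °C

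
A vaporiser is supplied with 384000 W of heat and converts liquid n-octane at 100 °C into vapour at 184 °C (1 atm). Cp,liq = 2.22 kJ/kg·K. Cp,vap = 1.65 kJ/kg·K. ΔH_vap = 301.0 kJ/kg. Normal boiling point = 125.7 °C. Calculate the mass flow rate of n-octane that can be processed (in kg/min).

ṁ = 50.7 kg/min

Δh = 2.22×(125.7−100) + 301.0 + 1.65×(184−125.7) = 454.25 kJ/kg
Q = 384000 W = 384 kJ/s = 23040 kJ/min
ṁ = Q/Δh = 23040 / 454.25 = 50.721 kg/min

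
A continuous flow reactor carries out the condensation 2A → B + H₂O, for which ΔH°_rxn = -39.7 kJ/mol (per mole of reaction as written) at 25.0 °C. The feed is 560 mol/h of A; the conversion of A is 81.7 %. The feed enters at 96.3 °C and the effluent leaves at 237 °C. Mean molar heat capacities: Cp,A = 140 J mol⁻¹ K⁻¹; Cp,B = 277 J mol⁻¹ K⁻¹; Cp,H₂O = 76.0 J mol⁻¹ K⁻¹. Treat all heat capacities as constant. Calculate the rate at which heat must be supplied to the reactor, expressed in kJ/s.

Extent of reaction ξ = 0.817 × 560 / 2 = 228.76 mol/h
Reaction term: ξ·ΔH°_rxn = 228.76 × -39.7 = -9081.8 kJ/h
Sensible, feed 96.3→25 °C: -5589.9 kJ/h
Outlet flows (mol/h): A 102.48, B 228.76, H₂O 228.76
Sensible, products 25→237 °C: 20161 kJ/h
Q = ΔH = 5489.4 kJ/h = 1.5248 kW
Heat supplied = 1.5248 kJ/s

Q_in = 1.52 kJ/s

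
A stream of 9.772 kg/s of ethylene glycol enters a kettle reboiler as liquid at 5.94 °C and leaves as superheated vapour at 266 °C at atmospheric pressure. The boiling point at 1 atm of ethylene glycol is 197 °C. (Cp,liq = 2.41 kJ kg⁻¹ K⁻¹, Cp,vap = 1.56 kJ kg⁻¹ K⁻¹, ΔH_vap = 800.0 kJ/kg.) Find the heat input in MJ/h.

Q = 48100 MJ/h

liquid 5.94→197 °C: 460.45 kJ/kg
vaporisation at 197 °C: 800 kJ/kg
vapour 197→266 °C: 107.64 kJ/kg
Δh = 460.45 + 800 + 107.64 = 1368.1 kJ/kg
Q = ṁ·Δh = 9.772 kg/s × 1368.1 kJ/kg = 13369 kJ/s
|Q| = 13369 kW = 48128 MJ/h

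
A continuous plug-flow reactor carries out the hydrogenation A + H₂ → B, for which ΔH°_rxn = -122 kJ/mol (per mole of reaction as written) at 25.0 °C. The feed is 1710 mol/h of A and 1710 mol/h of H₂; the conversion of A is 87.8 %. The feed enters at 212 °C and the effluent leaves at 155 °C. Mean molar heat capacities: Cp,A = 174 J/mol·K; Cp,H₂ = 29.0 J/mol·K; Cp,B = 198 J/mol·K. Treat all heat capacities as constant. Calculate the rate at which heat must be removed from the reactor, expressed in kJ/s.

Extent of reaction ξ = 0.878 × 1710 = 1501.4 mol/h
Reaction term: ξ·ΔH°_rxn = 1501.4 × -122 = -183170 kJ/h
Sensible, feed 212→25 °C: -64913 kJ/h
Outlet flows (mol/h): A 208.62, H₂ 208.62, B 1501.4
Sensible, products 25→155 °C: 44151 kJ/h
Q = ΔH = -203930 kJ/h = -56.647 kW
Heat removed = 56.647 kJ/s

Q_out = 56.6 kJ/s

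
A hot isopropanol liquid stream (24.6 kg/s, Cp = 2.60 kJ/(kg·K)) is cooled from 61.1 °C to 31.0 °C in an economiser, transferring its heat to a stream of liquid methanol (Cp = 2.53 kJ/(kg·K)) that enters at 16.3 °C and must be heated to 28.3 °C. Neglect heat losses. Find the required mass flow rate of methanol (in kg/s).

ṁ_c = 63.4 kg/s

Heat released by hot stream: Q = 24.6 × 2.60 × (61.1 − 31.0) = 1925.2 kJ/s
Energy balance on cold side (adiabatic exchanger): Q = ṁ_c·Cp_c·(T_c,out − T_c,in)
ṁ_c = 1925.2 / [2.53 × (28.3 − 16.3)] = 63.412 kg/s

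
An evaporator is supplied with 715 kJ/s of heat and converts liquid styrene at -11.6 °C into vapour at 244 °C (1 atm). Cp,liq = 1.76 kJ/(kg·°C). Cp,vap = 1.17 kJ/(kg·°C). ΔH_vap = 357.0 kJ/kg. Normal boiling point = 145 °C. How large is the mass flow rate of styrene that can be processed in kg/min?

Δh = 1.76×(145−-11.6) + 357.0 + 1.17×(244−145) = 748.45 kJ/kg
Q = 715 kJ/s = 715 kJ/s = 42900 kJ/min
ṁ = Q/Δh = 42900 / 748.45 = 57.319 kg/min

ṁ = 57.3 kg/min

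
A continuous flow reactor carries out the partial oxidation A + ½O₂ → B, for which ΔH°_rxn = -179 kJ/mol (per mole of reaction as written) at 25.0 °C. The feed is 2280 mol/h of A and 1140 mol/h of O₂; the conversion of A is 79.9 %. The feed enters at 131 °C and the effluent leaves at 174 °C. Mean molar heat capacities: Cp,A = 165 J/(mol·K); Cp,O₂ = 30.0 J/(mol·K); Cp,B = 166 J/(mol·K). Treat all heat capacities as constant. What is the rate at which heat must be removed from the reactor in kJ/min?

Extent of reaction ξ = 0.799 × 2280 = 1821.7 mol/h
Reaction term: ξ·ΔH°_rxn = 1821.7 × -179 = -326090 kJ/h
Sensible, feed 131→25 °C: -43502 kJ/h
Outlet flows (mol/h): A 458.28, O₂ 229.14, B 1821.7
Sensible, products 25→174 °C: 57349 kJ/h
Q = ΔH = -312240 kJ/h = -86.734 kW
Heat removed = 5204 kJ/min

Q_out = 5200 kJ/min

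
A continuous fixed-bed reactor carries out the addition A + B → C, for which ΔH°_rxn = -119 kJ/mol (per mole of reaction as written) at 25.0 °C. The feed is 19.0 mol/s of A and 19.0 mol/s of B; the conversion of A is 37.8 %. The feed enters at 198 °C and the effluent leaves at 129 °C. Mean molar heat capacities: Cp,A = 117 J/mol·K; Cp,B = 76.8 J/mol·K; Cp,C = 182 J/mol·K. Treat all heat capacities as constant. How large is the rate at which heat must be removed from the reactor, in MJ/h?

Q_out = 4020 MJ/h

Extent of reaction ξ = 0.378 × 19.0 = 7.182 mol/s
Reaction term: ξ·ΔH°_rxn = 7.182 × -119 = -854.66 kJ/s
Sensible, feed 198→25 °C: -637.02 kJ/s
Outlet flows (mol/s): A 11.818, B 11.818, C 7.182
Sensible, products 25→129 °C: 374.14 kJ/s
Q = ΔH = -1117.5 kJ/s = -1117.5 kW
Heat removed = 4023.2 MJ/h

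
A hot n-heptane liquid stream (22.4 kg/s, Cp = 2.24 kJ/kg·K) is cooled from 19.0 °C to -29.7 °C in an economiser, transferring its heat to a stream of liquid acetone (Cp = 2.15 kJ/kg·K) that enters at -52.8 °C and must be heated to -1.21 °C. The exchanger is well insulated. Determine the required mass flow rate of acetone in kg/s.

ṁ_c = 22.0 kg/s

Heat released by hot stream: Q = 22.4 × 2.24 × (19.0 − -29.7) = 2443.6 kJ/s
Energy balance on cold side (adiabatic exchanger): Q = ṁ_c·Cp_c·(T_c,out − T_c,in)
ṁ_c = 2443.6 / [2.15 × (-1.21 − -52.8)] = 22.03 kg/s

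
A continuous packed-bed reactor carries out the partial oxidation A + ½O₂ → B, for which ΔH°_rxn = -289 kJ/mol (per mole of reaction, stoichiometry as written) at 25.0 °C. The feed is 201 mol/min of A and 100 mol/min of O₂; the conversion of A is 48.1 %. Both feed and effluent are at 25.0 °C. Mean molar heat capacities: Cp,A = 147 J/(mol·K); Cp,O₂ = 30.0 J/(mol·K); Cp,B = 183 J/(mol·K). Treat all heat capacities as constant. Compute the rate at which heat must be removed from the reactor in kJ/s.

Extent of reaction ξ = 0.481 × 201 = 96.681 mol/min
Reaction term: ξ·ΔH°_rxn = 96.681 × -289 = -27941 kJ/min
Q = ΔH = -27941 kJ/min = -465.68 kW
Heat removed = 465.68 kJ/s

Q_out = 466 kJ/s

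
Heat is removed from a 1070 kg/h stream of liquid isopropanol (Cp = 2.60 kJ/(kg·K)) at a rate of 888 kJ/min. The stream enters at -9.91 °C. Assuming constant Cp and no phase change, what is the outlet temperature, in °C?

T_out = -29.1 °C

Q = 888 kJ/min = 53280 kJ/h
ΔT = Q/(ṁ·Cp) = 53280/(1070×2.60) = 19.152 K
T_out = -9.91 − 19.152 = -29.062 °C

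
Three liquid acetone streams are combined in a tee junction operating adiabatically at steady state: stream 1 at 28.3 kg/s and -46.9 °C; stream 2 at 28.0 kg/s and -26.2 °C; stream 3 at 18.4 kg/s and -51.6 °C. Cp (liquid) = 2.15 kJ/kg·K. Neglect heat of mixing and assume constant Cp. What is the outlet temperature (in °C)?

Energy balance with Q = 0: Σ ṁᵢCp,ᵢ(T_out − Tᵢ) = 0
Σ ṁᵢCp,ᵢTᵢ = 28.3×2.15×-46.9 + 28.0×2.15×-26.2 + 18.4×2.15×-51.6 = -6472.2
Σ ṁᵢCp,ᵢ = 28.3×2.15 + 28.0×2.15 + 18.4×2.15 = 160.6
T_out = -6472.2 / 160.6 = -40.299 °C

T_out = -40.3 °C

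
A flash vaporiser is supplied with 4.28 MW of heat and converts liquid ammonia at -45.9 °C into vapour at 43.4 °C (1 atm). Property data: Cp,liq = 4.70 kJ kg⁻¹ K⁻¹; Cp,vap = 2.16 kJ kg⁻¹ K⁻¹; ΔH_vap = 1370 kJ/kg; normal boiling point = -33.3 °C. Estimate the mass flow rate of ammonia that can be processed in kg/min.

Δh = 4.70×(-33.3−-45.9) + 1370 + 2.16×(43.4−-33.3) = 1594.9 kJ/kg
Q = 4.28 MW = 4280 kJ/s = 256800 kJ/min
ṁ = Q/Δh = 256800 / 1594.9 = 161.01 kg/min

ṁ = 161 kg/min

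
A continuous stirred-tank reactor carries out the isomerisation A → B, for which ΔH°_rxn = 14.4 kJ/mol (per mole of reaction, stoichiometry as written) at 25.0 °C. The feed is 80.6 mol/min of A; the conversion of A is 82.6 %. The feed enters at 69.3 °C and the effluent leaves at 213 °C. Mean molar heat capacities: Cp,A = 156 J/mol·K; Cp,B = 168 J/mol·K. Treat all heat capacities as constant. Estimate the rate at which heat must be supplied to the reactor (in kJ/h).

Extent of reaction ξ = 0.826 × 80.6 = 66.576 mol/min
Reaction term: ξ·ΔH°_rxn = 66.576 × 14.4 = 958.69 kJ/min
Sensible, feed 69.3→25 °C: -557.01 kJ/min
Outlet flows (mol/min): A 14.024, B 66.576
Sensible, products 25→213 °C: 2514 kJ/min
Q = ΔH = 2915.7 kJ/min = 48.595 kW
Heat supplied = 174940 kJ/h

Q_in = 175000 kJ/h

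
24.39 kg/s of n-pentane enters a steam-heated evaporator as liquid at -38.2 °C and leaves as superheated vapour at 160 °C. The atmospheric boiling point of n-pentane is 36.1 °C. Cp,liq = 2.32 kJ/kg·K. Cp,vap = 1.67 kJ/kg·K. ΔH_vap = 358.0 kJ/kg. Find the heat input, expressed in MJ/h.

Q = 64700 MJ/h

liquid -38.2→36.1 °C: 172.38 kJ/kg
vaporisation at 36.1 °C: 358 kJ/kg
vapour 36.1→160 °C: 206.91 kJ/kg
Δh = 172.38 + 358 + 206.91 = 737.29 kJ/kg
Q = ṁ·Δh = 24.39 kg/s × 737.29 kJ/kg = 17982 kJ/s
|Q| = 17982 kW = 64737 MJ/h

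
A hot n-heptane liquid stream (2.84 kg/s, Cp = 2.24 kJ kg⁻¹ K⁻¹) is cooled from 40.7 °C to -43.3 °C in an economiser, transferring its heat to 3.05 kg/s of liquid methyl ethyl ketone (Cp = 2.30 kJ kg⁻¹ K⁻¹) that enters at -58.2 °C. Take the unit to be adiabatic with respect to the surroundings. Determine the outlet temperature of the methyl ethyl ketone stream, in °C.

T_c,out = 18.0 °C

Heat released by hot stream: Q = 2.84 × 2.24 × (40.7 − -43.3) = 534.37 kJ/s
Energy balance on cold side (adiabatic exchanger): Q = ṁ_c·Cp_c·(T_c,out − T_c,in)
T_c,out = -58.2 + 534.37/(3.05 × 2.30) = 17.976 °C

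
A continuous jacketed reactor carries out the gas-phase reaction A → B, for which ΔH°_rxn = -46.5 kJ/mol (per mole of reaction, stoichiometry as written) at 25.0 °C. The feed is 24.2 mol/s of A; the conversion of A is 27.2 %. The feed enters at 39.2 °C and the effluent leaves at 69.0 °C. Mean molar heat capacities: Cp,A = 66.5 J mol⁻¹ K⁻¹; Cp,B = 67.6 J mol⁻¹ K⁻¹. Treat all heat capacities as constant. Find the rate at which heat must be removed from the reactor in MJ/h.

Q_out = 928 MJ/h

Extent of reaction ξ = 0.272 × 24.2 = 6.5824 mol/s
Reaction term: ξ·ΔH°_rxn = 6.5824 × -46.5 = -306.08 kJ/s
Sensible, feed 39.2→25 °C: -22.852 kJ/s
Outlet flows (mol/s): A 17.618, B 6.5824
Sensible, products 25→69.0 °C: 71.128 kJ/s
Q = ΔH = -257.81 kJ/s = -257.81 kW
Heat removed = 928.1 MJ/h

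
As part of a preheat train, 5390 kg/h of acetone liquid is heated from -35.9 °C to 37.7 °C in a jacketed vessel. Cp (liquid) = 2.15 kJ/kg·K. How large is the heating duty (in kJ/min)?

Q = 14200 kJ/min

Q = ṁ·Cp·ΔT = 5390 × 2.15 × (37.7 − -35.9) = 852910 kJ/h
Converting: 852910 / 3600 s = 236.92 kW
Heating duty = 14215 kJ/min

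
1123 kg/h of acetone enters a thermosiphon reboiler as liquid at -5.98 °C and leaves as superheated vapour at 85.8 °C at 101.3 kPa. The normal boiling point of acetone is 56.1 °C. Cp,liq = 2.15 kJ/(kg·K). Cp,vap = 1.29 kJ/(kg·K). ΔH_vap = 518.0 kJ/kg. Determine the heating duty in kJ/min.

liquid -5.98→56.1 °C: 133.47 kJ/kg
vaporisation at 56.1 °C: 518 kJ/kg
vapour 56.1→85.8 °C: 38.313 kJ/kg
Δh = 133.47 + 518 + 38.313 = 689.78 kJ/kg
Q = ṁ·Δh = 1123 kg/h × 689.78 kJ/kg = 774630 kJ/h
|Q| = 215.17 kW = 12910 kJ/min

Q = 12900 kJ/min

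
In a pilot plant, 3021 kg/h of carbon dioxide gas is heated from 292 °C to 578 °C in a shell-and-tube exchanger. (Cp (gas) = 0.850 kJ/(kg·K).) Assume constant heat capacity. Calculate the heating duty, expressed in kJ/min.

Q = 12200 kJ/min

Q = ṁ·Cp·ΔT = 3021 × 0.850 × (578 − 292) = 734410 kJ/h
Converting: 734410 / 3600 s = 204 kW
Heating duty = 12240 kJ/min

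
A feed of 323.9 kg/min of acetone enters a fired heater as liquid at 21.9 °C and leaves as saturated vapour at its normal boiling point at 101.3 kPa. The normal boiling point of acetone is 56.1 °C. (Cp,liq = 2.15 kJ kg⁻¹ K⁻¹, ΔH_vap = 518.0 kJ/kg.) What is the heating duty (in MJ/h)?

liquid 21.9→56.1 °C: 73.53 kJ/kg
vaporisation at 56.1 °C: 518 kJ/kg
Δh = 73.53 + 518 = 591.53 kJ/kg
Q = ṁ·Δh = 323.9 kg/min × 591.53 kJ/kg = 191600 kJ/min
|Q| = 3193.3 kW = 11496 MJ/h

Q = 11500 MJ/h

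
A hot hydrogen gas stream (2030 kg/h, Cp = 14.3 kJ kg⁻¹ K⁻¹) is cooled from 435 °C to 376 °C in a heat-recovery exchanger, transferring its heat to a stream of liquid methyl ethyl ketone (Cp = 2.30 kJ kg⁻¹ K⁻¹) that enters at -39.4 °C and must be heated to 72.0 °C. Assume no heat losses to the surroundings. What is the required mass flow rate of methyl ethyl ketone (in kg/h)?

Heat released by hot stream: Q = 2030 × 14.3 × (435 − 376) = 1.7127e+06 kJ/h
Energy balance on cold side (adiabatic exchanger): Q = ṁ_c·Cp_c·(T_c,out − T_c,in)
ṁ_c = 1.7127e+06 / [2.30 × (72.0 − -39.4)] = 6684.5 kg/h

ṁ_c = 6680 kg/h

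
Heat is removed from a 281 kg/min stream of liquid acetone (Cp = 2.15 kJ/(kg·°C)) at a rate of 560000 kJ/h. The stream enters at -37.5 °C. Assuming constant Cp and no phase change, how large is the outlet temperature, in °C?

Q = 560000 kJ/h = 9333.3 kJ/min
ΔT = Q/(ṁ·Cp) = 9333.3/(281×2.15) = 15.449 K
T_out = -37.5 − 15.449 = -52.949 °C

T_out = -52.9 °C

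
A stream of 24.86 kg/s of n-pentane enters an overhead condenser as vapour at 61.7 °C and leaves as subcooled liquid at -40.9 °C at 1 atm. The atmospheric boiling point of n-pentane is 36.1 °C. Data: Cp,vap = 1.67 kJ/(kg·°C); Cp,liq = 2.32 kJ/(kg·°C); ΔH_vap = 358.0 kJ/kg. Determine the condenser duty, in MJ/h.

Q_c = 51900 MJ/h

vapour 61.7→36.1 °C: -42.752 kJ/kg
condensation at 36.1 °C: -358 kJ/kg
liquid 36.1→-40.9 °C: -178.64 kJ/kg
Δh = -42.752 + -358 + -178.64 = -579.39 kJ/kg
Q = ṁ·Δh = 24.86 kg/s × -579.39 kJ/kg = -14404 kJ/s
|Q| = 14404 kW = 51853 MJ/h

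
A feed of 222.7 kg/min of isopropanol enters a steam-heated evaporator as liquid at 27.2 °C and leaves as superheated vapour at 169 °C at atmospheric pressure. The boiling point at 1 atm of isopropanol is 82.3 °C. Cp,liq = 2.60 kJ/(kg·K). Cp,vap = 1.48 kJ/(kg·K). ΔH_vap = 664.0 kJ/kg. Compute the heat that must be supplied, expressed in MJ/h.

liquid 27.2→82.3 °C: 143.26 kJ/kg
vaporisation at 82.3 °C: 664 kJ/kg
vapour 82.3→169 °C: 128.32 kJ/kg
Δh = 143.26 + 664 + 128.32 = 935.58 kJ/kg
Q = ṁ·Δh = 222.7 kg/min × 935.58 kJ/kg = 208350 kJ/min
|Q| = 3472.5 kW = 12501 MJ/h

Q = 12500 MJ/h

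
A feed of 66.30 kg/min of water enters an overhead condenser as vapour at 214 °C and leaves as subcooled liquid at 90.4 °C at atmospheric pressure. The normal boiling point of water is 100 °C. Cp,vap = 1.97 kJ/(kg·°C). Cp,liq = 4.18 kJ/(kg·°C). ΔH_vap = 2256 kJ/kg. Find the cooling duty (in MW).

vapour 214→100 °C: -224.58 kJ/kg
condensation at 100 °C: -2256 kJ/kg
liquid 100→90.4 °C: -40.128 kJ/kg
Δh = -224.58 + -2256 + -40.128 = -2520.7 kJ/kg
Q = ṁ·Δh = 66.30 kg/min × -2520.7 kJ/kg = -167120 kJ/min
|Q| = 2785.4 kW = 2.7854 MW

Q_c = 2.79 MW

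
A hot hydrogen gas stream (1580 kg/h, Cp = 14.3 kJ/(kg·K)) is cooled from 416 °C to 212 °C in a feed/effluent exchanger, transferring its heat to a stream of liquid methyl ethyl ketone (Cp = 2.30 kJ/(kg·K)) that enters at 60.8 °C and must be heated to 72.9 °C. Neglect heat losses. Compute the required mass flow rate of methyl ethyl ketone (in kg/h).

Heat released by hot stream: Q = 1580 × 14.3 × (416 − 212) = 4.6092e+06 kJ/h
Energy balance on cold side (adiabatic exchanger): Q = ṁ_c·Cp_c·(T_c,out − T_c,in)
ṁ_c = 4.6092e+06 / [2.30 × (72.9 − 60.8)] = 165620 kg/h

ṁ_c = 166000 kg/h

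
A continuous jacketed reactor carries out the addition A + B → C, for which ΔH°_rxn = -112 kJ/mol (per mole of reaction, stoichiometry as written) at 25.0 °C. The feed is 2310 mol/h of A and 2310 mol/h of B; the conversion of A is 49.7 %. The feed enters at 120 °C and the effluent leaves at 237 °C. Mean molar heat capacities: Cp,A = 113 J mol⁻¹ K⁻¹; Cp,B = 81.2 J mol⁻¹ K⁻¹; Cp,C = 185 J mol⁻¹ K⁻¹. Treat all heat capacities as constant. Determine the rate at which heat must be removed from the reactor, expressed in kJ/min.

Q_out = 1310 kJ/min

Extent of reaction ξ = 0.497 × 2310 = 1148.1 mol/h
Reaction term: ξ·ΔH°_rxn = 1148.1 × -112 = -128580 kJ/h
Sensible, feed 120→25 °C: -42617 kJ/h
Outlet flows (mol/h): A 1161.9, B 1161.9, C 1148.1
Sensible, products 25→237 °C: 92864 kJ/h
Q = ΔH = -78337 kJ/h = -21.76 kW
Heat removed = 1305.6 kJ/min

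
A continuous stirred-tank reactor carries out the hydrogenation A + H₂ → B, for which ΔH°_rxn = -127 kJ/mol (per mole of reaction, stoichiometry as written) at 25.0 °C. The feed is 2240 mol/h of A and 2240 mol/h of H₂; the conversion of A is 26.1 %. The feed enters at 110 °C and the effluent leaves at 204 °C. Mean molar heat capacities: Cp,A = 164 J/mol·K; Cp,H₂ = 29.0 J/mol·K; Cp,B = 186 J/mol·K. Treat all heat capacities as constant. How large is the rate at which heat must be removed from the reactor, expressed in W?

Extent of reaction ξ = 0.261 × 2240 = 584.64 mol/h
Reaction term: ξ·ΔH°_rxn = 584.64 × -127 = -74249 kJ/h
Sensible, feed 110→25 °C: -36747 kJ/h
Outlet flows (mol/h): A 1655.4, H₂ 1655.4, B 584.64
Sensible, products 25→204 °C: 76653 kJ/h
Q = ΔH = -34344 kJ/h = -9.5399 kW
Heat removed = 9539.9 W

Q_out = 9540 W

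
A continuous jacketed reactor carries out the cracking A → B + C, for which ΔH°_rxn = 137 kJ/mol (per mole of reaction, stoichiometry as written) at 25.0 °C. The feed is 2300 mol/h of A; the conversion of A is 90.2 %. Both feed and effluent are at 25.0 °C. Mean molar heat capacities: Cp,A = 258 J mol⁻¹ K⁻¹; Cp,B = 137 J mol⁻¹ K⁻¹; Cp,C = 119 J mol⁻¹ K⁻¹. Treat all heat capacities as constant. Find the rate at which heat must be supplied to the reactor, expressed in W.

Extent of reaction ξ = 0.902 × 2300 = 2074.6 mol/h
Reaction term: ξ·ΔH°_rxn = 2074.6 × 137 = 284220 kJ/h
Q = ΔH = 284220 kJ/h = 78.95 kW
Heat supplied = 78950 W

Q_in = 79000 W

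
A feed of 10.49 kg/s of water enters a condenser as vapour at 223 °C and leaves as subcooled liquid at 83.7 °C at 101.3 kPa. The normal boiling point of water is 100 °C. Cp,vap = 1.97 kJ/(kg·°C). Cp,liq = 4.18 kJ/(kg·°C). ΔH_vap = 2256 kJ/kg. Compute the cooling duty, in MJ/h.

vapour 223→100 °C: -242.31 kJ/kg
condensation at 100 °C: -2256 kJ/kg
liquid 100→83.7 °C: -68.134 kJ/kg
Δh = -242.31 + -2256 + -68.134 = -2566.4 kJ/kg
Q = ṁ·Δh = 10.49 kg/s × -2566.4 kJ/kg = -26922 kJ/s
|Q| = 26922 kW = 96919 MJ/h

Q_c = 96900 MJ/h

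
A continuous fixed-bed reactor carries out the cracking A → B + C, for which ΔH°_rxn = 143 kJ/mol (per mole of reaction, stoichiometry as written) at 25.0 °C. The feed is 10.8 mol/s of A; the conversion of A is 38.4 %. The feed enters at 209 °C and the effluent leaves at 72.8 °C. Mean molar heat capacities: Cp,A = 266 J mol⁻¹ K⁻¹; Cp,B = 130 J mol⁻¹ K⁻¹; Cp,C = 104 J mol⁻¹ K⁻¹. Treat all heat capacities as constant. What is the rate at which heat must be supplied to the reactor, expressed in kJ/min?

Q_in = 11700 kJ/min

Extent of reaction ξ = 0.384 × 10.8 = 4.1472 mol/s
Reaction term: ξ·ΔH°_rxn = 4.1472 × 143 = 593.05 kJ/s
Sensible, feed 209→25 °C: -528.6 kJ/s
Outlet flows (mol/s): A 6.6528, B 4.1472, C 4.1472
Sensible, products 25→72.8 °C: 130.98 kJ/s
Q = ΔH = 195.43 kJ/s = 195.43 kW
Heat supplied = 11726 kJ/min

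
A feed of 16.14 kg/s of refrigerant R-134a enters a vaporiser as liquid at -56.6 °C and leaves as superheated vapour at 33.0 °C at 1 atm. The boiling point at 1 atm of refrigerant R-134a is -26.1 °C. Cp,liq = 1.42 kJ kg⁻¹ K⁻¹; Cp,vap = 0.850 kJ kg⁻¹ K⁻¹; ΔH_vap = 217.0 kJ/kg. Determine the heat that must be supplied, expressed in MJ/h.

Q = 18000 MJ/h

liquid -56.6→-26.1 °C: 43.31 kJ/kg
vaporisation at -26.1 °C: 217 kJ/kg
vapour -26.1→33.0 °C: 50.235 kJ/kg
Δh = 43.31 + 217 + 50.235 = 310.55 kJ/kg
Q = ṁ·Δh = 16.14 kg/s × 310.55 kJ/kg = 5012.2 kJ/s
|Q| = 5012.2 kW = 18044 MJ/h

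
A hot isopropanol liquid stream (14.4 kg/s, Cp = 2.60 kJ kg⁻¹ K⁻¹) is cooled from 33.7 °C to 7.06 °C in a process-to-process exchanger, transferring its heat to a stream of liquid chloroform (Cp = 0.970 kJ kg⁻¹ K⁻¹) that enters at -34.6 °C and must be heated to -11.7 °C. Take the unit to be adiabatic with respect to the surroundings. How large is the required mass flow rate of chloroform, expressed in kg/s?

Heat released by hot stream: Q = 14.4 × 2.60 × (33.7 − 7.06) = 997.4 kJ/s
Energy balance on cold side (adiabatic exchanger): Q = ṁ_c·Cp_c·(T_c,out − T_c,in)
ṁ_c = 997.4 / [0.970 × (-11.7 − -34.6)] = 44.902 kg/s

ṁ_c = 44.9 kg/s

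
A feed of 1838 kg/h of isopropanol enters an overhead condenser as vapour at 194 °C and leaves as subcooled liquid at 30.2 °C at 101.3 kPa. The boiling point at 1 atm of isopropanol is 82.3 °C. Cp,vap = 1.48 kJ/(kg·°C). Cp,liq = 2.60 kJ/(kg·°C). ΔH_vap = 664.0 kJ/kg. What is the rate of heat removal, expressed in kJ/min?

vapour 194→82.3 °C: -165.32 kJ/kg
condensation at 82.3 °C: -664 kJ/kg
liquid 82.3→30.2 °C: -135.46 kJ/kg
Δh = -165.32 + -664 + -135.46 = -964.78 kJ/kg
Q = ṁ·Δh = 1838 kg/h × -964.78 kJ/kg = -1.7733e+06 kJ/h
|Q| = 492.57 kW = 29554 kJ/min

Q_c = 29600 kJ/min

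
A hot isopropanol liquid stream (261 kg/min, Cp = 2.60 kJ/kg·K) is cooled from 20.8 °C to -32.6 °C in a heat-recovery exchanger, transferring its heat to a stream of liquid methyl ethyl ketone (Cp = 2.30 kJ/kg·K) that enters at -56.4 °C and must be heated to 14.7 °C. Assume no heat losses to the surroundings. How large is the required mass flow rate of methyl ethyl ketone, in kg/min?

Heat released by hot stream: Q = 261 × 2.60 × (20.8 − -32.6) = 36237 kJ/min
Energy balance on cold side (adiabatic exchanger): Q = ṁ_c·Cp_c·(T_c,out − T_c,in)
ṁ_c = 36237 / [2.30 × (14.7 − -56.4)] = 221.59 kg/min

ṁ_c = 222 kg/min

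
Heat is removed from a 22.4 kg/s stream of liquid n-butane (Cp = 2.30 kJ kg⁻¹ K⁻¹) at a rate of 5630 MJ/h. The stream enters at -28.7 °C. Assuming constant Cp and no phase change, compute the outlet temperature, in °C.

Q = 5630 MJ/h = 1563.9 kJ/s
ΔT = Q/(ṁ·Cp) = 1563.9/(22.4×2.30) = 30.355 K
T_out = -28.7 − 30.355 = -59.055 °C

T_out = -59.1 °C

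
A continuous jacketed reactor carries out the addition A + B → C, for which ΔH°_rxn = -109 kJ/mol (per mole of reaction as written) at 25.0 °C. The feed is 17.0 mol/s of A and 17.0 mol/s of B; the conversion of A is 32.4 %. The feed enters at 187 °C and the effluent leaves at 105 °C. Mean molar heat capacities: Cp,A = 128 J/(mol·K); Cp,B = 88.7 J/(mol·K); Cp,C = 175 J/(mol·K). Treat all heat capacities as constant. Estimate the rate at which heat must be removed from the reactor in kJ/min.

Extent of reaction ξ = 0.324 × 17.0 = 5.508 mol/s
Reaction term: ξ·ΔH°_rxn = 5.508 × -109 = -600.37 kJ/s
Sensible, feed 187→25 °C: -596.79 kJ/s
Outlet flows (mol/s): A 11.492, B 11.492, C 5.508
Sensible, products 25→105 °C: 276.34 kJ/s
Q = ΔH = -920.83 kJ/s = -920.83 kW
Heat removed = 55250 kJ/min

Q_out = 55200 kJ/min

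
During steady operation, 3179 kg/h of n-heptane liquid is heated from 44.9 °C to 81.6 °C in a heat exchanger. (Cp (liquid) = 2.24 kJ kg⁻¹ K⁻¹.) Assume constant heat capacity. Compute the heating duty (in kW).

Q = ṁ·Cp·ΔT = 3179 × 2.24 × (81.6 − 44.9) = 261340 kJ/h
Converting: 261340 / 3600 s = 72.594 kW

Q = 72.6 kW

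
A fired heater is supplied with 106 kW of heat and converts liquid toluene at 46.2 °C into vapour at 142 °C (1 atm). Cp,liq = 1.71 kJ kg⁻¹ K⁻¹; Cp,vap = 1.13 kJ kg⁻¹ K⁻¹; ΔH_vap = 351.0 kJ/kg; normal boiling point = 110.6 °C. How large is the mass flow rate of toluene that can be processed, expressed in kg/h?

ṁ = 768 kg/h

Δh = 1.71×(110.6−46.2) + 351.0 + 1.13×(142−110.6) = 496.61 kJ/kg
Q = 106 kW = 106 kJ/s = 381600 kJ/h
ṁ = Q/Δh = 381600 / 496.61 = 768.42 kg/h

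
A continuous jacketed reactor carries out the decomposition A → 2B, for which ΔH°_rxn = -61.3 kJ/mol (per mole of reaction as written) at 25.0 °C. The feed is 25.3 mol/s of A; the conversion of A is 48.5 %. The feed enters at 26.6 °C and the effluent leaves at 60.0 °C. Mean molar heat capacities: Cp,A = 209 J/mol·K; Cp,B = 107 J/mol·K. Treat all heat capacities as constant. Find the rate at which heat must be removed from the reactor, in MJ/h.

Q_out = 2060 MJ/h

Extent of reaction ξ = 0.485 × 25.3 = 12.271 mol/s
Reaction term: ξ·ΔH°_rxn = 12.271 × -61.3 = -752.18 kJ/s
Sensible, feed 26.6→25 °C: -8.4603 kJ/s
Outlet flows (mol/s): A 13.03, B 24.541
Sensible, products 25→60.0 °C: 187.22 kJ/s
Q = ΔH = -573.43 kJ/s = -573.43 kW
Heat removed = 2064.3 MJ/h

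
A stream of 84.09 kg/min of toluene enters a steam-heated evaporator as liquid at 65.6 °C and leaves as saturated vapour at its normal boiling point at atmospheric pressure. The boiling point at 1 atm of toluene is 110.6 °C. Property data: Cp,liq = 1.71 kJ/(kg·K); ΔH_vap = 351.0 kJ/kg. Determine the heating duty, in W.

liquid 65.6→110.6 °C: 76.95 kJ/kg
vaporisation at 110.6 °C: 351 kJ/kg
Δh = 76.95 + 351 = 427.95 kJ/kg
Q = ṁ·Δh = 84.09 kg/min × 427.95 kJ/kg = 35986 kJ/min
|Q| = 599.77 kW = 599770 W

Q = 600000 W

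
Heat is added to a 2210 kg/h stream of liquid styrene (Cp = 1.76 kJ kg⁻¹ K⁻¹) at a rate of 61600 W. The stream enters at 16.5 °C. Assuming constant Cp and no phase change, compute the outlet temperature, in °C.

Q = 61600 W = 221760 kJ/h
ΔT = Q/(ṁ·Cp) = 221760/(2210×1.76) = 57.014 K
T_out = 16.5 + 57.014 = 73.514 °C

T_out = 73.5 °C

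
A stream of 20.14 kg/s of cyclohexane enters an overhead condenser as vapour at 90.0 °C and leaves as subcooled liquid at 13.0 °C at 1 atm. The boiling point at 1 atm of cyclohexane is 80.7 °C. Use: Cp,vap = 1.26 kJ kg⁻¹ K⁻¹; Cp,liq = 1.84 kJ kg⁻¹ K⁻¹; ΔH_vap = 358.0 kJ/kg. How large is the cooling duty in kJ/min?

vapour 90.0→80.7 °C: -11.718 kJ/kg
condensation at 80.7 °C: -358 kJ/kg
liquid 80.7→13.0 °C: -124.57 kJ/kg
Δh = -11.718 + -358 + -124.57 = -494.29 kJ/kg
Q = ṁ·Δh = 20.14 kg/s × -494.29 kJ/kg = -9954.9 kJ/s
|Q| = 9954.9 kW = 597300 kJ/min

Q_c = 597000 kJ/min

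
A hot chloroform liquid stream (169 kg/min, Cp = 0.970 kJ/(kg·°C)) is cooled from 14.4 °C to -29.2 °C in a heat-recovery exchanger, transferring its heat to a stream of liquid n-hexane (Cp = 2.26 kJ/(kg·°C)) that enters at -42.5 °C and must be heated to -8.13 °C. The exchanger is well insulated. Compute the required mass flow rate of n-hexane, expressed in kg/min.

Heat released by hot stream: Q = 169 × 0.970 × (14.4 − -29.2) = 7147.3 kJ/min
Energy balance on cold side (adiabatic exchanger): Q = ṁ_c·Cp_c·(T_c,out − T_c,in)
ṁ_c = 7147.3 / [2.26 × (-8.13 − -42.5)] = 92.015 kg/min

ṁ_c = 92.0 kg/min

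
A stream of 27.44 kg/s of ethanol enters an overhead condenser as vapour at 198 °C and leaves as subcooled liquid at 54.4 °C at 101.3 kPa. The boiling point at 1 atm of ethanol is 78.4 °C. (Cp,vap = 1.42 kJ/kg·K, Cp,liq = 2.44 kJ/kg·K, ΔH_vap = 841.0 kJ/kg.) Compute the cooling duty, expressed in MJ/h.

Q_c = 106000 MJ/h

vapour 198→78.4 °C: -169.83 kJ/kg
condensation at 78.4 °C: -841 kJ/kg
liquid 78.4→54.4 °C: -58.56 kJ/kg
Δh = -169.83 + -841 + -58.56 = -1069.4 kJ/kg
Q = ṁ·Δh = 27.44 kg/s × -1069.4 kJ/kg = -29344 kJ/s
|Q| = 29344 kW = 105640 MJ/h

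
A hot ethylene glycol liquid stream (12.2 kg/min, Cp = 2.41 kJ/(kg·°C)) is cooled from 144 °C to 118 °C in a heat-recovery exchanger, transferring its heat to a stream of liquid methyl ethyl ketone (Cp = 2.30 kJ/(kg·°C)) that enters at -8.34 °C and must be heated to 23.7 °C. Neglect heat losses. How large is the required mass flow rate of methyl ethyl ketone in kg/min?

ṁ_c = 10.4 kg/min

Heat released by hot stream: Q = 12.2 × 2.41 × (144 − 118) = 764.45 kJ/min
Energy balance on cold side (adiabatic exchanger): Q = ṁ_c·Cp_c·(T_c,out − T_c,in)
ṁ_c = 764.45 / [2.30 × (23.7 − -8.34)] = 10.374 kg/min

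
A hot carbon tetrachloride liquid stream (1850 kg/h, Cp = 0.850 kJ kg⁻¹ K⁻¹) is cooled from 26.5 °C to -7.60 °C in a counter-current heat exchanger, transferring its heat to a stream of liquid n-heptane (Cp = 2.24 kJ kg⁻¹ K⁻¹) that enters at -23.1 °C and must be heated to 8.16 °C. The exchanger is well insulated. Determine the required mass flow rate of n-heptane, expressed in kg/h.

ṁ_c = 766 kg/h

Heat released by hot stream: Q = 1850 × 0.850 × (26.5 − -7.60) = 53622 kJ/h
Energy balance on cold side (adiabatic exchanger): Q = ṁ_c·Cp_c·(T_c,out − T_c,in)
ṁ_c = 53622 / [2.24 × (8.16 − -23.1)] = 765.79 kg/h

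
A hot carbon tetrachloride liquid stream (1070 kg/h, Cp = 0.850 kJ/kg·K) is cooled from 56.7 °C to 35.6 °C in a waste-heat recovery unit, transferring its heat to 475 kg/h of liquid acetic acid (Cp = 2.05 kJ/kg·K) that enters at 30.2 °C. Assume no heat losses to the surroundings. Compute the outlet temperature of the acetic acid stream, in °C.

T_c,out = 49.9 °C

Heat released by hot stream: Q = 1070 × 0.850 × (56.7 − 35.6) = 19190 kJ/h
Energy balance on cold side (adiabatic exchanger): Q = ṁ_c·Cp_c·(T_c,out − T_c,in)
T_c,out = 30.2 + 19190/(475 × 2.05) = 49.908 °C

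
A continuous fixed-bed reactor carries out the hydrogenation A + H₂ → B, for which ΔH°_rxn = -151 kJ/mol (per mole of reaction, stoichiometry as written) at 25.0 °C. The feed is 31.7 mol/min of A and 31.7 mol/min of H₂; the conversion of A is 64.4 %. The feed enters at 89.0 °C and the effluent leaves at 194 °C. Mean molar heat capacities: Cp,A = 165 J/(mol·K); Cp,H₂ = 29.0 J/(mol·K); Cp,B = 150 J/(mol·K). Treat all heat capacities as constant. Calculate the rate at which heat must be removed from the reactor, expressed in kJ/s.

Extent of reaction ξ = 0.644 × 31.7 = 20.415 mol/min
Reaction term: ξ·ΔH°_rxn = 20.415 × -151 = -3082.6 kJ/min
Sensible, feed 89.0→25 °C: -393.59 kJ/min
Outlet flows (mol/min): A 11.285, H₂ 11.285, B 20.415
Sensible, products 25→194 °C: 887.51 kJ/min
Q = ΔH = -2588.7 kJ/min = -43.145 kW
Heat removed = 43.145 kJ/s

Q_out = 43.1 kJ/s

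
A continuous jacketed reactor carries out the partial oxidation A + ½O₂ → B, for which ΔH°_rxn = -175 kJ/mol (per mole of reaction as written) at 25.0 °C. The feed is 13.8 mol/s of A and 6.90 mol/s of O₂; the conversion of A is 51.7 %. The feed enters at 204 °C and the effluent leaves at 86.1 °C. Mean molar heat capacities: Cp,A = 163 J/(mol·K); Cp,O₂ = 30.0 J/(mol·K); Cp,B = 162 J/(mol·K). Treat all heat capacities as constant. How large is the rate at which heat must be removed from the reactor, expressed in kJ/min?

Q_out = 92700 kJ/min

Extent of reaction ξ = 0.517 × 13.8 = 7.1346 mol/s
Reaction term: ξ·ΔH°_rxn = 7.1346 × -175 = -1248.6 kJ/s
Sensible, feed 204→25 °C: -439.7 kJ/s
Outlet flows (mol/s): A 6.6654, O₂ 3.3327, B 7.1346
Sensible, products 25→86.1 °C: 143.11 kJ/s
Q = ΔH = -1545.1 kJ/s = -1545.1 kW
Heat removed = 92708 kJ/min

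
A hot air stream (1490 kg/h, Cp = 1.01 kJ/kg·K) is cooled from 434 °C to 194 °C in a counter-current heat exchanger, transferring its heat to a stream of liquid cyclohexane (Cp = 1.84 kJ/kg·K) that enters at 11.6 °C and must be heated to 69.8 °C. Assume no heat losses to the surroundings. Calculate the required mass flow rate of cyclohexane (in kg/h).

Heat released by hot stream: Q = 1490 × 1.01 × (434 − 194) = 361180 kJ/h
Energy balance on cold side (adiabatic exchanger): Q = ṁ_c·Cp_c·(T_c,out − T_c,in)
ṁ_c = 361180 / [1.84 × (69.8 − 11.6)] = 3372.7 kg/h

ṁ_c = 3370 kg/h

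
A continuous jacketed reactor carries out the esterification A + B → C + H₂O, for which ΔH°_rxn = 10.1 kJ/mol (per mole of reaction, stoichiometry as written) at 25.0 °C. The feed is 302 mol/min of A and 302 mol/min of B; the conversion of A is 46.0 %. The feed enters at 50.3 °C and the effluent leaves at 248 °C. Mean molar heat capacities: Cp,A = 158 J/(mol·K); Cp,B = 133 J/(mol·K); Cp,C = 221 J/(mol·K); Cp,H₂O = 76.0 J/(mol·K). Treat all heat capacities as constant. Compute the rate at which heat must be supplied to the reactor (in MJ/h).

Q_in = 1140 MJ/h

Extent of reaction ξ = 0.460 × 302 = 138.92 mol/min
Reaction term: ξ·ΔH°_rxn = 138.92 × 10.1 = 1403.1 kJ/min
Sensible, feed 50.3→25 °C: -2223.4 kJ/min
Outlet flows (mol/min): A 163.08, B 163.08, C 138.92, H₂O 138.92
Sensible, products 25→248 °C: 19784 kJ/min
Q = ΔH = 18963 kJ/min = 316.05 kW
Heat supplied = 1137.8 MJ/h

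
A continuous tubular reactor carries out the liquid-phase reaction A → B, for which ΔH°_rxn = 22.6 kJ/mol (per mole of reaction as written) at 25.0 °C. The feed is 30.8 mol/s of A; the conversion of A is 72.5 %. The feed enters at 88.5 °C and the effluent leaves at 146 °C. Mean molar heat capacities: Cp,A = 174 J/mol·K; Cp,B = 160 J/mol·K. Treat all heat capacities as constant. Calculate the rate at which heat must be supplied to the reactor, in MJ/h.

Extent of reaction ξ = 0.725 × 30.8 = 22.33 mol/s
Reaction term: ξ·ΔH°_rxn = 22.33 × 22.6 = 504.66 kJ/s
Sensible, feed 88.5→25 °C: -340.31 kJ/s
Outlet flows (mol/s): A 8.47, B 22.33
Sensible, products 25→146 °C: 610.64 kJ/s
Q = ΔH = 774.98 kJ/s = 774.98 kW
Heat supplied = 2789.9 MJ/h

Q_in = 2790 MJ/h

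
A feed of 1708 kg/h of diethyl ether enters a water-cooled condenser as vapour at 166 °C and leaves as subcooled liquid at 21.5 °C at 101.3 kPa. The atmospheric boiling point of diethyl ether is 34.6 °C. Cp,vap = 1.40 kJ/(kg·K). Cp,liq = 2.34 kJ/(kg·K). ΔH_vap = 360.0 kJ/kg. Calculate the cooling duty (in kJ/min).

Q_c = 16400 kJ/min

vapour 166→34.6 °C: -183.96 kJ/kg
condensation at 34.6 °C: -360 kJ/kg
liquid 34.6→21.5 °C: -30.654 kJ/kg
Δh = -183.96 + -360 + -30.654 = -574.61 kJ/kg
Q = ṁ·Δh = 1708 kg/h × -574.61 kJ/kg = -981440 kJ/h
|Q| = 272.62 kW = 16357 kJ/min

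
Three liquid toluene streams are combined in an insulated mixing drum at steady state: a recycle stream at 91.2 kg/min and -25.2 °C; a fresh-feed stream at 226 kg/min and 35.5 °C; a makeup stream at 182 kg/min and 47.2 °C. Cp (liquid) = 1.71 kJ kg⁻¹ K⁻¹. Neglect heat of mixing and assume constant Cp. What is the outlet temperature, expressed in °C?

T_out = 28.7 °C

Adiabatic, steady state ⇒ Σ ṁᵢCp,ᵢ(T_out − Tᵢ) = 0
Σ ṁᵢCp,ᵢTᵢ = 91.2×1.71×-25.2 + 226×1.71×35.5 + 182×1.71×47.2 = 24479
Σ ṁᵢCp,ᵢ = 91.2×1.71 + 226×1.71 + 182×1.71 = 853.63
T_out = 24479 / 853.63 = 28.676 °C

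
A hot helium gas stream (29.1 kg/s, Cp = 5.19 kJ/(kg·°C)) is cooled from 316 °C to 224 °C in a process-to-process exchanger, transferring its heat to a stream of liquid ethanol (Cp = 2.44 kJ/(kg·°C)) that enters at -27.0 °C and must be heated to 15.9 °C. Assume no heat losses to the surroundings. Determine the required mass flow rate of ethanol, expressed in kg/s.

Heat released by hot stream: Q = 29.1 × 5.19 × (316 − 224) = 13895 kJ/s
Energy balance on cold side (adiabatic exchanger): Q = ṁ_c·Cp_c·(T_c,out − T_c,in)
ṁ_c = 13895 / [2.44 × (15.9 − -27.0)] = 132.74 kg/s

ṁ_c = 133 kg/s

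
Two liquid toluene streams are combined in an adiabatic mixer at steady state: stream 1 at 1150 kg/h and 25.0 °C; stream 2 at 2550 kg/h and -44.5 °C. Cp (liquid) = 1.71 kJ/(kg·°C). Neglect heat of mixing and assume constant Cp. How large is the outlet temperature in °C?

Adiabatic, steady state ⇒ Σ ṁᵢCp,ᵢ(T_out − Tᵢ) = 0
T_out = Σ ṁᵢCp,ᵢTᵢ / Σ ṁᵢCp,ᵢ
      = -144880 / 6327 = -22.899 °C

T_out = -22.9 °C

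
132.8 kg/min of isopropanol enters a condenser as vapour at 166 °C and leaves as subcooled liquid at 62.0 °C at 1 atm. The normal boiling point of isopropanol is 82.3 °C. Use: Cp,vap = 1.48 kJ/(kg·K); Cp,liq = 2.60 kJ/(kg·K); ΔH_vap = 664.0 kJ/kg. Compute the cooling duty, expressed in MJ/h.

Q_c = 6700 MJ/h

vapour 166→82.3 °C: -123.88 kJ/kg
condensation at 82.3 °C: -664 kJ/kg
liquid 82.3→62.0 °C: -52.78 kJ/kg
Δh = -123.88 + -664 + -52.78 = -840.66 kJ/kg
Q = ṁ·Δh = 132.8 kg/min × -840.66 kJ/kg = -111640 kJ/min
|Q| = 1860.7 kW = 6698.3 MJ/h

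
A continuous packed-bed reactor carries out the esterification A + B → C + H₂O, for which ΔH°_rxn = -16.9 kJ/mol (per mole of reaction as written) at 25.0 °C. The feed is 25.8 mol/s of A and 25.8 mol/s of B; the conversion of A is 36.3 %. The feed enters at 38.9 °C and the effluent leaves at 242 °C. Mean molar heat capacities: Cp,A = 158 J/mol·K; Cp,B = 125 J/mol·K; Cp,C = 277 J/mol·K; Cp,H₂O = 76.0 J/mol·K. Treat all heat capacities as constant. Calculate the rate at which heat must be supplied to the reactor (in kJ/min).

Extent of reaction ξ = 0.363 × 25.8 = 9.3654 mol/s
Reaction term: ξ·ΔH°_rxn = 9.3654 × -16.9 = -158.28 kJ/s
Sensible, feed 38.9→25 °C: -101.49 kJ/s
Outlet flows (mol/s): A 16.435, B 16.435, C 9.3654, H₂O 9.3654
Sensible, products 25→242 °C: 1726.7 kJ/s
Q = ΔH = 1466.9 kJ/s = 1466.9 kW
Heat supplied = 88014 kJ/min

Q_in = 88000 kJ/min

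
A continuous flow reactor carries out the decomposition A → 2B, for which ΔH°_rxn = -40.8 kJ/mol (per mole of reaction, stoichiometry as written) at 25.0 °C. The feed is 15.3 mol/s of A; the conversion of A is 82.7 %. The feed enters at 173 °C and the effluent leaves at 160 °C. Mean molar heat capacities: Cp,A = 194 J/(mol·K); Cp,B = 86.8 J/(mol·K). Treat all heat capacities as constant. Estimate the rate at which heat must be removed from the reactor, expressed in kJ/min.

Extent of reaction ξ = 0.827 × 15.3 = 12.653 mol/s
Reaction term: ξ·ΔH°_rxn = 12.653 × -40.8 = -516.25 kJ/s
Sensible, feed 173→25 °C: -439.29 kJ/s
Outlet flows (mol/s): A 2.6469, B 25.306
Sensible, products 25→160 °C: 365.86 kJ/s
Q = ΔH = -589.68 kJ/s = -589.68 kW
Heat removed = 35381 kJ/min

Q_out = 35400 kJ/min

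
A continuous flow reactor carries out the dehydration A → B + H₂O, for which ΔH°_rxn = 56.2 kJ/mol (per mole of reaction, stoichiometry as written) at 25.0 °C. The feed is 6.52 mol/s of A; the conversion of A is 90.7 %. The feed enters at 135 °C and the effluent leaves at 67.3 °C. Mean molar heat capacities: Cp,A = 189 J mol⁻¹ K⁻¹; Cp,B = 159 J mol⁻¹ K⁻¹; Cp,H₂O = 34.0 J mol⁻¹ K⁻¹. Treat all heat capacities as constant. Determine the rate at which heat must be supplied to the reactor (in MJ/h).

Q_in = 900 MJ/h

Extent of reaction ξ = 0.907 × 6.52 = 5.9136 mol/s
Reaction term: ξ·ΔH°_rxn = 5.9136 × 56.2 = 332.35 kJ/s
Sensible, feed 135→25 °C: -135.55 kJ/s
Outlet flows (mol/s): A 0.60636, B 5.9136, H₂O 5.9136
Sensible, products 25→67.3 °C: 53.126 kJ/s
Q = ΔH = 249.92 kJ/s = 249.92 kW
Heat supplied = 899.72 MJ/h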